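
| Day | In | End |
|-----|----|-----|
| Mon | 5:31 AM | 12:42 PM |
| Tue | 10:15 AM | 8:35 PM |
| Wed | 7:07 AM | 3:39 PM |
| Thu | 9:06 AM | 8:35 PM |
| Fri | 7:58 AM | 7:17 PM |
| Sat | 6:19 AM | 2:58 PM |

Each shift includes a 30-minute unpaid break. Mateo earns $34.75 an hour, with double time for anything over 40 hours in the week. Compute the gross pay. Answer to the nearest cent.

Mon: 5:31 AM–12:42 PM = 7 h 11 min; less 30 min break → 6 h 41 min
Tue: 10:15 AM–8:35 PM = 10 h 20 min; less 30 min break → 9 h 50 min
Wed: 7:07 AM–3:39 PM = 8 h 32 min; less 30 min break → 8 h 2 min
Thu: 9:06 AM–8:35 PM = 11 h 29 min; less 30 min break → 10 h 59 min
Fri: 7:58 AM–7:17 PM = 11 h 19 min; less 30 min break → 10 h 49 min
Sat: 6:19 AM–2:58 PM = 8 h 39 min; less 30 min break → 8 h 9 min
Total worked: 54 h 30 min = 3270 min.
Regular 40 h 0 min = 2400 min at $34.75/h; overtime 14 h 30 min = 870 min at $69.50/h.
Pay = (2400 × $34.75 + 870 × $69.50) ÷ 60 = $2397.75.

$2397.75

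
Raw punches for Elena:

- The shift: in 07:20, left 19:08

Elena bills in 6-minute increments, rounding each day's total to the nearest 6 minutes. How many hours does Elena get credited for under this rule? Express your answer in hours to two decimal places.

The shift: 07:20–19:08 = 11 h 48 min → rounds to 11 h 48 min

11.80 hours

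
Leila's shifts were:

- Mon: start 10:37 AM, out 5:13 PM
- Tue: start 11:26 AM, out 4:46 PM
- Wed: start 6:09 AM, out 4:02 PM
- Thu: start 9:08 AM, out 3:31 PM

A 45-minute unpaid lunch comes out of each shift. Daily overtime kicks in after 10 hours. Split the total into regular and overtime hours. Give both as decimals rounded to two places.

Regular 25.20 hours, overtime 0.00 hours

Mon: 10:37 AM–5:13 PM = 6 h 36 min; less 45 min break → 5 h 51 min
Tue: 11:26 AM–4:46 PM = 5 h 20 min; less 45 min break → 4 h 35 min
Wed: 6:09 AM–4:02 PM = 9 h 53 min; less 45 min break → 9 h 8 min
Thu: 9:08 AM–3:31 PM = 6 h 23 min; less 45 min break → 5 h 38 min
Mon reg 5 h 51 min / OT 0 h 0 min; Tue reg 4 h 35 min / OT 0 h 0 min; Wed reg 9 h 8 min / OT 0 h 0 min; Thu reg 5 h 38 min / OT 0 h 0 min.
Totals: regular 25 h 12 min, overtime 0 h 0 min.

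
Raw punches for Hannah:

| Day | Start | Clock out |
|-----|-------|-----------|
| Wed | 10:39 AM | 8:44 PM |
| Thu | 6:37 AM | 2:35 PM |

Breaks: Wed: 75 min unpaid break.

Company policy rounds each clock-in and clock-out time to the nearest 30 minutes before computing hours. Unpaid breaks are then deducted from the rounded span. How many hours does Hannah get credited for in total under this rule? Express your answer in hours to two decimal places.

Wed: in 10:39 AM→10:30 AM, out 8:44 PM→8:30 PM; 10 h 0 min − 75 min = 8 h 45 min
Thu: in 6:37 AM→6:30 AM, out 2:35 PM→2:30 PM; 8 h 0 min
Total credited: 16 h 45 min.

16.75 hours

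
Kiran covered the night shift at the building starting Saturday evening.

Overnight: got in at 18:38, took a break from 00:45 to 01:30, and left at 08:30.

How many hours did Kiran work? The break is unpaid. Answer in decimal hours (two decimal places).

13.12 hours

Overnight: 18:38 → midnight = 5 h 22 min; midnight → 08:30 = 8 h 30 min; span 13 h 52 min; less 45 min break → 13 h 7 min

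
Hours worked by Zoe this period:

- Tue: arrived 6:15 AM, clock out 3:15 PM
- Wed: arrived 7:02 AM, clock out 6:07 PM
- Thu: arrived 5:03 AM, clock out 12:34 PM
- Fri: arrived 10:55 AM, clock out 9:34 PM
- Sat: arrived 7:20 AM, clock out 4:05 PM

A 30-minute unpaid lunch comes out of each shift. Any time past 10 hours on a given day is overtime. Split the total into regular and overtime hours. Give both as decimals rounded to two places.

Tue: 6:15 AM–3:15 PM = 9 h 0 min; less 30 min break → 8 h 30 min
Wed: 7:02 AM–6:07 PM = 11 h 5 min; less 30 min break → 10 h 35 min
Thu: 5:03 AM–12:34 PM = 7 h 31 min; less 30 min break → 7 h 1 min
Fri: 10:55 AM–9:34 PM = 10 h 39 min; less 30 min break → 10 h 9 min
Sat: 7:20 AM–4:05 PM = 8 h 45 min; less 30 min break → 8 h 15 min
Tue reg 8 h 30 min / OT 0 h 0 min; Wed reg 10 h 0 min / OT 0 h 35 min; Thu reg 7 h 1 min / OT 0 h 0 min; Fri reg 10 h 0 min / OT 0 h 9 min; Sat reg 8 h 15 min / OT 0 h 0 min.
Totals: regular 43 h 46 min, overtime 0 h 44 min.

Regular 43.77 hours, overtime 0.73 hours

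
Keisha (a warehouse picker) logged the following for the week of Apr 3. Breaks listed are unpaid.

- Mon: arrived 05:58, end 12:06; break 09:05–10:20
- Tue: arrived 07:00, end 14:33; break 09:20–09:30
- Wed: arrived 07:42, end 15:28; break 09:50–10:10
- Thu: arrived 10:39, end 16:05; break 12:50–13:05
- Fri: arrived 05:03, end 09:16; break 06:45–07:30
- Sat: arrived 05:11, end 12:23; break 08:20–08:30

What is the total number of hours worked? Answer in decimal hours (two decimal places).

Mon: 05:58–12:06 = 6 h 8 min; less 75 min break → 4 h 53 min
Tue: 07:00–14:33 = 7 h 33 min; less 10 min break → 7 h 23 min
Wed: 07:42–15:28 = 7 h 46 min; less 20 min break → 7 h 26 min
Thu: 10:39–16:05 = 5 h 26 min; less 15 min break → 5 h 11 min
Fri: 05:03–09:16 = 4 h 13 min; less 45 min break → 3 h 28 min
Sat: 05:11–12:23 = 7 h 12 min; less 10 min break → 7 h 2 min
Total: 4 h 53 min + 7 h 23 min + 7 h 26 min + 5 h 11 min + 3 h 28 min + 7 h 2 min = 35 h 23 min.

35.38 hours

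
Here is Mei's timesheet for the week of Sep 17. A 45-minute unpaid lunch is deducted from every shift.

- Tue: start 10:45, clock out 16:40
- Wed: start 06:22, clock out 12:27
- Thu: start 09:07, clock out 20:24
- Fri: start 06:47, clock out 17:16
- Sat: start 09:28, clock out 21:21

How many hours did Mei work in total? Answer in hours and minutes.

Tue: 10:45–16:40 = 5 h 55 min; less 45 min break → 5 h 10 min
Wed: 06:22–12:27 = 6 h 5 min; less 45 min break → 5 h 20 min
Thu: 09:07–20:24 = 11 h 17 min; less 45 min break → 10 h 32 min
Fri: 06:47–17:16 = 10 h 29 min; less 45 min break → 9 h 44 min
Sat: 09:28–21:21 = 11 h 53 min; less 45 min break → 11 h 8 min
Total: 5 h 10 min + 5 h 20 min + 10 h 32 min + 9 h 44 min + 11 h 8 min = 41 h 54 min.

41 h 54 min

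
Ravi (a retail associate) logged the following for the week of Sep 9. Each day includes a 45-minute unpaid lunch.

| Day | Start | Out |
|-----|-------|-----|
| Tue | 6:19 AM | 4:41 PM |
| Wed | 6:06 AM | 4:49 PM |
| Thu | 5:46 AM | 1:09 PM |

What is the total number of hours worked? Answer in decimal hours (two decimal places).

26.22 hours

Tue: 6:19 AM–4:41 PM = 10 h 22 min; less 45 min break → 9 h 37 min
Wed: 6:06 AM–4:49 PM = 10 h 43 min; less 45 min break → 9 h 58 min
Thu: 5:46 AM–1:09 PM = 7 h 23 min; less 45 min break → 6 h 38 min
Total: 9 h 37 min + 9 h 58 min + 6 h 38 min = 26 h 13 min.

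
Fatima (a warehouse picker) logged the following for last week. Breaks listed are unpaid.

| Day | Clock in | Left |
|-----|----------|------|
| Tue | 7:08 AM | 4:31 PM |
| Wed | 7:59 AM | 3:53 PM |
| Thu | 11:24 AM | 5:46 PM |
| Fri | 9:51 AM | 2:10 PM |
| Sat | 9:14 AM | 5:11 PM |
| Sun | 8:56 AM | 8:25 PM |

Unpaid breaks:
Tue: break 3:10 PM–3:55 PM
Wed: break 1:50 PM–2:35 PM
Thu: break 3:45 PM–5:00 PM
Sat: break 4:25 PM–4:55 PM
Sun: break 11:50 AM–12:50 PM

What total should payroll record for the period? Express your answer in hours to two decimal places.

43.15 hours

Tue: 7:08 AM–4:31 PM = 9 h 23 min; less 45 min break → 8 h 38 min
Wed: 7:59 AM–3:53 PM = 7 h 54 min; less 45 min break → 7 h 9 min
Thu: 11:24 AM–5:46 PM = 6 h 22 min; less 75 min break → 5 h 7 min
Fri: 9:51 AM–2:10 PM = 4 h 19 min
Sat: 9:14 AM–5:11 PM = 7 h 57 min; less 30 min break → 7 h 27 min
Sun: 8:56 AM–8:25 PM = 11 h 29 min; less 60 min break → 10 h 29 min
Total: 8 h 38 min + 7 h 9 min + 5 h 7 min + 4 h 19 min + 7 h 27 min + 10 h 29 min = 43 h 9 min.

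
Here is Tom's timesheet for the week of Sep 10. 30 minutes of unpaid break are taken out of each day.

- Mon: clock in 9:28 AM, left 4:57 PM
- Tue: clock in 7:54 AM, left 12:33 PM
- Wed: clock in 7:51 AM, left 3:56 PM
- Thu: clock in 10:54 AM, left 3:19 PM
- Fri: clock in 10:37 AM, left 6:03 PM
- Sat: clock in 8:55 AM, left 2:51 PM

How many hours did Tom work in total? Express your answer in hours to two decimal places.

35.00 hours

Mon: 9:28 AM–4:57 PM = 7 h 29 min; less 30 min break → 6 h 59 min
Tue: 7:54 AM–12:33 PM = 4 h 39 min; less 30 min break → 4 h 9 min
Wed: 7:51 AM–3:56 PM = 8 h 5 min; less 30 min break → 7 h 35 min
Thu: 10:54 AM–3:19 PM = 4 h 25 min; less 30 min break → 3 h 55 min
Fri: 10:37 AM–6:03 PM = 7 h 26 min; less 30 min break → 6 h 56 min
Sat: 8:55 AM–2:51 PM = 5 h 56 min; less 30 min break → 5 h 26 min
Total: 6 h 59 min + 4 h 9 min + 7 h 35 min + 3 h 55 min + 6 h 56 min + 5 h 26 min = 35 h 0 min.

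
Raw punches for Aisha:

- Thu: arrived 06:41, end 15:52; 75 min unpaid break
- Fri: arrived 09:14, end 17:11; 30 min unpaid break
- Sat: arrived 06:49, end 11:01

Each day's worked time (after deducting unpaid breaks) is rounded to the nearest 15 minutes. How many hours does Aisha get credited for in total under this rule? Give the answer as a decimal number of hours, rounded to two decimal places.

19.75 hours

Thu: 06:41–15:52 = 9 h 11 min − 75 min = 7 h 56 min → rounds to 8 h 0 min
Fri: 09:14–17:11 = 7 h 57 min − 30 min = 7 h 27 min → rounds to 7 h 30 min
Sat: 06:49–11:01 = 4 h 12 min → rounds to 4 h 15 min
Total credited: 19 h 45 min.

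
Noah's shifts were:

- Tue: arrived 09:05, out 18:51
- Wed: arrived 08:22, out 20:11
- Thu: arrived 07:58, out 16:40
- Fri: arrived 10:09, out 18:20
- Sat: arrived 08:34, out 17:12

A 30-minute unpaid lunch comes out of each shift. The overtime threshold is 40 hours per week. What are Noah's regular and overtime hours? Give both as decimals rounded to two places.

Regular 40.00 hours, overtime 4.60 hours

Tue: 09:05–18:51 = 9 h 46 min; less 30 min break → 9 h 16 min
Wed: 08:22–20:11 = 11 h 49 min; less 30 min break → 11 h 19 min
Thu: 07:58–16:40 = 8 h 42 min; less 30 min break → 8 h 12 min
Fri: 10:09–18:20 = 8 h 11 min; less 30 min break → 7 h 41 min
Sat: 08:34–17:12 = 8 h 38 min; less 30 min break → 8 h 8 min
Total worked: 44 h 36 min = 44.60 h.
Threshold 40 h → overtime 4 h 36 min, regular 40 h 0 min.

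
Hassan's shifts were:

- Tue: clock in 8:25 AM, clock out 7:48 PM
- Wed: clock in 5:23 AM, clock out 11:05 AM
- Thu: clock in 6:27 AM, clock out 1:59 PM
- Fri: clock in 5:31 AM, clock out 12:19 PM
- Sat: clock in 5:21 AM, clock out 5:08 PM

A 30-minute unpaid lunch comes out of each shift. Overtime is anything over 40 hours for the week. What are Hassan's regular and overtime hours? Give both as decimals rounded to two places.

Tue: 8:25 AM–7:48 PM = 11 h 23 min; less 30 min break → 10 h 53 min
Wed: 5:23 AM–11:05 AM = 5 h 42 min; less 30 min break → 5 h 12 min
Thu: 6:27 AM–1:59 PM = 7 h 32 min; less 30 min break → 7 h 2 min
Fri: 5:31 AM–12:19 PM = 6 h 48 min; less 30 min break → 6 h 18 min
Sat: 5:21 AM–5:08 PM = 11 h 47 min; less 30 min break → 11 h 17 min
Total worked: 40 h 42 min = 40.70 h.
Threshold 40 h → overtime 0 h 42 min, regular 40 h 0 min.

Regular 40.00 hours, overtime 0.70 hours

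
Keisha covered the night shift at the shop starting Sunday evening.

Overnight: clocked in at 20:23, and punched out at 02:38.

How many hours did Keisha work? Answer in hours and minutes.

6 h 15 min

Overnight: 20:23 → midnight = 3 h 37 min; midnight → 02:38 = 2 h 38 min; span 6 h 15 min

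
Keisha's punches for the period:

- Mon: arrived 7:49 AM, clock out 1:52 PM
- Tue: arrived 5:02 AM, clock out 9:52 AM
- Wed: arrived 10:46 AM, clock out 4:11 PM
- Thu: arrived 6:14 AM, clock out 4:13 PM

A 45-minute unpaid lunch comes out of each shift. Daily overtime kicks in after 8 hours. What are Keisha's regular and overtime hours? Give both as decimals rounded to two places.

Regular 22.05 hours, overtime 1.23 hours

Mon: 7:49 AM–1:52 PM = 6 h 3 min; less 45 min break → 5 h 18 min
Tue: 5:02 AM–9:52 AM = 4 h 50 min; less 45 min break → 4 h 5 min
Wed: 10:46 AM–4:11 PM = 5 h 25 min; less 45 min break → 4 h 40 min
Thu: 6:14 AM–4:13 PM = 9 h 59 min; less 45 min break → 9 h 14 min
Mon reg 5 h 18 min / OT 0 h 0 min; Tue reg 4 h 5 min / OT 0 h 0 min; Wed reg 4 h 40 min / OT 0 h 0 min; Thu reg 8 h 0 min / OT 1 h 14 min.
Totals: regular 22 h 3 min, overtime 1 h 14 min.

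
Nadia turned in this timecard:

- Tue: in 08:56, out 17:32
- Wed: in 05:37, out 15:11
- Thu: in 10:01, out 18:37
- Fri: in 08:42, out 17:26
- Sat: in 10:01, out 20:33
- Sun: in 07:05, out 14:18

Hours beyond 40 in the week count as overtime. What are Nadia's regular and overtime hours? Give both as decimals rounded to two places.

Tue: 08:56–17:32 = 8 h 36 min
Wed: 05:37–15:11 = 9 h 34 min
Thu: 10:01–18:37 = 8 h 36 min
Fri: 08:42–17:26 = 8 h 44 min
Sat: 10:01–20:33 = 10 h 32 min
Sun: 07:05–14:18 = 7 h 13 min
Total worked: 53 h 15 min = 53.25 h.
Threshold 40 h → overtime 13 h 15 min, regular 40 h 0 min.

Regular 40.00 hours, overtime 13.25 hours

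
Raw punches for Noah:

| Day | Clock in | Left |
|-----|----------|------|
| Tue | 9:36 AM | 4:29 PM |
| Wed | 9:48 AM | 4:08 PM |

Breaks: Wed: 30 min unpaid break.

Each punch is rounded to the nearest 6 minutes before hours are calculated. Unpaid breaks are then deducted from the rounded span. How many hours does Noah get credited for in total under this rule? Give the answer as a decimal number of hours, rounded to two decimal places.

12.70 hours

Tue: in 9:36 AM→9:36 AM, out 4:29 PM→4:30 PM; 6 h 54 min
Wed: in 9:48 AM→9:48 AM, out 4:08 PM→4:06 PM; 6 h 18 min − 30 min = 5 h 48 min
Total credited: 12 h 42 min.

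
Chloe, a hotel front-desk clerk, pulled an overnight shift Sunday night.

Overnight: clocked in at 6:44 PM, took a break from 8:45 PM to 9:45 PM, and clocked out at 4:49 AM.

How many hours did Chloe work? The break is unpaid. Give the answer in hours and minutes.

9 h 5 min

Overnight: 6:44 PM → midnight = 5 h 16 min; midnight → 4:49 AM = 4 h 49 min; span 10 h 5 min; less 60 min break → 9 h 5 min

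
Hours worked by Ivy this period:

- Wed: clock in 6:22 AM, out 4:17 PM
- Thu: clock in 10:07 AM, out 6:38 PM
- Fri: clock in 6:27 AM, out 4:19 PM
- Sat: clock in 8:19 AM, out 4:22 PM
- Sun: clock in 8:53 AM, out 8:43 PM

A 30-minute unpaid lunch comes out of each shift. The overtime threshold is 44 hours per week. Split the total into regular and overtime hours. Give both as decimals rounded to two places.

Wed: 6:22 AM–4:17 PM = 9 h 55 min; less 30 min break → 9 h 25 min
Thu: 10:07 AM–6:38 PM = 8 h 31 min; less 30 min break → 8 h 1 min
Fri: 6:27 AM–4:19 PM = 9 h 52 min; less 30 min break → 9 h 22 min
Sat: 8:19 AM–4:22 PM = 8 h 3 min; less 30 min break → 7 h 33 min
Sun: 8:53 AM–8:43 PM = 11 h 50 min; less 30 min break → 11 h 20 min
Total worked: 45 h 41 min = 45.68 h.
Threshold 44 h → overtime 1 h 41 min, regular 44 h 0 min.

Regular 44.00 hours, overtime 1.68 hours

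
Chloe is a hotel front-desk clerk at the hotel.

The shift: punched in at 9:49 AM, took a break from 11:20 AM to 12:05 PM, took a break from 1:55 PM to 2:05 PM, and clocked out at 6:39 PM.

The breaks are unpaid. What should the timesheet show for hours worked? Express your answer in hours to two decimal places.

The shift: 9:49 AM–6:39 PM = 8 h 50 min; less 55 min break → 7 h 55 min

7.92 hours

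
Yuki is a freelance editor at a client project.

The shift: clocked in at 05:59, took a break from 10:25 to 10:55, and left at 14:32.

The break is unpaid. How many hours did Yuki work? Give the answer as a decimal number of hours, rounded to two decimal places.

8.05 hours

The shift: 05:59–14:32 = 8 h 33 min; less 30 min break → 8 h 3 min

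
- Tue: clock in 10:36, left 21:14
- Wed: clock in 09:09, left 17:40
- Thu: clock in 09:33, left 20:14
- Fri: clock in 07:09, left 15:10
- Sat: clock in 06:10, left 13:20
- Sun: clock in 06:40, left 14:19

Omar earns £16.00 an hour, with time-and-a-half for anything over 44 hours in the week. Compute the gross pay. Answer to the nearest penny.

£912.00

Tue: 10:36–21:14 = 10 h 38 min
Wed: 09:09–17:40 = 8 h 31 min
Thu: 09:33–20:14 = 10 h 41 min
Fri: 07:09–15:10 = 8 h 1 min
Sat: 06:10–13:20 = 7 h 10 min
Sun: 06:40–14:19 = 7 h 39 min
Total worked: 52 h 40 min = 3160 min.
Regular 44 h 0 min = 2640 min at £16.00/h; overtime 8 h 40 min = 520 min at £24.00/h.
Pay = (2640 × £16.00 + 520 × £24.00) ÷ 60 = £912.00.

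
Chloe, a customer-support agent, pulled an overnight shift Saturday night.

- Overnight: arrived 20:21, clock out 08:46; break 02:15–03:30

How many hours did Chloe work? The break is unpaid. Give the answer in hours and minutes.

11 h 10 min

Overnight: 20:21 → midnight = 3 h 39 min; midnight → 08:46 = 8 h 46 min; span 12 h 25 min; less 75 min break → 11 h 10 min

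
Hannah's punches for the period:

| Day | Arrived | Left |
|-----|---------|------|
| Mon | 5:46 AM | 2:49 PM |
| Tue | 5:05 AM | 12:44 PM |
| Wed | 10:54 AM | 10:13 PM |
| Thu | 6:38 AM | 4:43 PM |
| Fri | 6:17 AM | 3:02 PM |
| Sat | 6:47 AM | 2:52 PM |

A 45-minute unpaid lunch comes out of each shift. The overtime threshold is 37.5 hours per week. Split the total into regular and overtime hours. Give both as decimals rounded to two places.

Regular 37.50 hours, overtime 12.93 hours

Mon: 5:46 AM–2:49 PM = 9 h 3 min; less 45 min break → 8 h 18 min
Tue: 5:05 AM–12:44 PM = 7 h 39 min; less 45 min break → 6 h 54 min
Wed: 10:54 AM–10:13 PM = 11 h 19 min; less 45 min break → 10 h 34 min
Thu: 6:38 AM–4:43 PM = 10 h 5 min; less 45 min break → 9 h 20 min
Fri: 6:17 AM–3:02 PM = 8 h 45 min; less 45 min break → 8 h 0 min
Sat: 6:47 AM–2:52 PM = 8 h 5 min; less 45 min break → 7 h 20 min
Total worked: 50 h 26 min = 50.43 h.
Threshold 37.5 h → overtime 12 h 56 min, regular 37 h 30 min.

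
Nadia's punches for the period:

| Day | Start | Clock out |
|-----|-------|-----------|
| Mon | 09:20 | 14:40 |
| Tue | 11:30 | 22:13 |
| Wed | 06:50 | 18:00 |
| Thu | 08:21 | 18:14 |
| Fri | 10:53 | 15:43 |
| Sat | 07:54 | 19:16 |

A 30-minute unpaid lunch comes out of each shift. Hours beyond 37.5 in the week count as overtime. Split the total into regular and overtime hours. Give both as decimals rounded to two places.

Mon: 09:20–14:40 = 5 h 20 min; less 30 min break → 4 h 50 min
Tue: 11:30–22:13 = 10 h 43 min; less 30 min break → 10 h 13 min
Wed: 06:50–18:00 = 11 h 10 min; less 30 min break → 10 h 40 min
Thu: 08:21–18:14 = 9 h 53 min; less 30 min break → 9 h 23 min
Fri: 10:53–15:43 = 4 h 50 min; less 30 min break → 4 h 20 min
Sat: 07:54–19:16 = 11 h 22 min; less 30 min break → 10 h 52 min
Total worked: 50 h 18 min = 50.30 h.
Threshold 37.5 h → overtime 12 h 48 min, regular 37 h 30 min.

Regular 37.50 hours, overtime 12.80 hours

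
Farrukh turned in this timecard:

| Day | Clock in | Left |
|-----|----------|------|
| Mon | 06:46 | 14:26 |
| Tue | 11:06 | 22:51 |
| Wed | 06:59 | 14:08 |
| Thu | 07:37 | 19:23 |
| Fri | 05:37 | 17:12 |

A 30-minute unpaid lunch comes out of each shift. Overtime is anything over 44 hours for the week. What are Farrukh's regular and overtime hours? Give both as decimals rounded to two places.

Mon: 06:46–14:26 = 7 h 40 min; less 30 min break → 7 h 10 min
Tue: 11:06–22:51 = 11 h 45 min; less 30 min break → 11 h 15 min
Wed: 06:59–14:08 = 7 h 9 min; less 30 min break → 6 h 39 min
Thu: 07:37–19:23 = 11 h 46 min; less 30 min break → 11 h 16 min
Fri: 05:37–17:12 = 11 h 35 min; less 30 min break → 11 h 5 min
Total worked: 47 h 25 min = 47.42 h.
Threshold 44 h → overtime 3 h 25 min, regular 44 h 0 min.

Regular 44.00 hours, overtime 3.42 hours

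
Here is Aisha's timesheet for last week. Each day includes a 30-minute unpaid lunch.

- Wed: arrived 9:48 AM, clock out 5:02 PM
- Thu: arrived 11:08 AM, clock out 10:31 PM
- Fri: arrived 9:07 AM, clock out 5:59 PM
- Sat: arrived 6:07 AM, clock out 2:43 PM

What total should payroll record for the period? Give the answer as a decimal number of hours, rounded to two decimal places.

Wed: 9:48 AM–5:02 PM = 7 h 14 min; less 30 min break → 6 h 44 min
Thu: 11:08 AM–10:31 PM = 11 h 23 min; less 30 min break → 10 h 53 min
Fri: 9:07 AM–5:59 PM = 8 h 52 min; less 30 min break → 8 h 22 min
Sat: 6:07 AM–2:43 PM = 8 h 36 min; less 30 min break → 8 h 6 min
Total: 6 h 44 min + 10 h 53 min + 8 h 22 min + 8 h 6 min = 34 h 5 min.

34.08 hours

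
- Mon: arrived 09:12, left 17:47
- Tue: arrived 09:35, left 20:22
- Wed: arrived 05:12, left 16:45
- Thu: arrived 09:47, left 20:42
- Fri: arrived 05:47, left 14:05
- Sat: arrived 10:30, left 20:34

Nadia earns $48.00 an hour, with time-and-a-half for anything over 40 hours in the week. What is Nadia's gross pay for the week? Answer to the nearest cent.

$3374.40

Mon: 09:12–17:47 = 8 h 35 min
Tue: 09:35–20:22 = 10 h 47 min
Wed: 05:12–16:45 = 11 h 33 min
Thu: 09:47–20:42 = 10 h 55 min
Fri: 05:47–14:05 = 8 h 18 min
Sat: 10:30–20:34 = 10 h 4 min
Total worked: 60 h 12 min = 3612 min.
Regular 40 h 0 min = 2400 min at $48.00/h; overtime 20 h 12 min = 1212 min at $72.00/h.
Pay = (2400 × $48.00 + 1212 × $72.00) ÷ 60 = $3374.40.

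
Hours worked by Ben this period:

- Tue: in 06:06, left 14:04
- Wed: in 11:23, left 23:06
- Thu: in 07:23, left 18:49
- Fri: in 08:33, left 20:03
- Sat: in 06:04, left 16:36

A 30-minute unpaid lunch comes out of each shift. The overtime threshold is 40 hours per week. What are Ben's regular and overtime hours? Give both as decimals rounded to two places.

Tue: 06:06–14:04 = 7 h 58 min; less 30 min break → 7 h 28 min
Wed: 11:23–23:06 = 11 h 43 min; less 30 min break → 11 h 13 min
Thu: 07:23–18:49 = 11 h 26 min; less 30 min break → 10 h 56 min
Fri: 08:33–20:03 = 11 h 30 min; less 30 min break → 11 h 0 min
Sat: 06:04–16:36 = 10 h 32 min; less 30 min break → 10 h 2 min
Total worked: 50 h 39 min = 50.65 h.
Threshold 40 h → overtime 10 h 39 min, regular 40 h 0 min.

Regular 40.00 hours, overtime 10.65 hours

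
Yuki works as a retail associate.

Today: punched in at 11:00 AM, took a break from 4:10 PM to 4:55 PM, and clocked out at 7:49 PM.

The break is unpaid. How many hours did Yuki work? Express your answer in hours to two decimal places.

Today: 11:00 AM–7:49 PM = 8 h 49 min; less 45 min break → 8 h 4 min

8.07 hours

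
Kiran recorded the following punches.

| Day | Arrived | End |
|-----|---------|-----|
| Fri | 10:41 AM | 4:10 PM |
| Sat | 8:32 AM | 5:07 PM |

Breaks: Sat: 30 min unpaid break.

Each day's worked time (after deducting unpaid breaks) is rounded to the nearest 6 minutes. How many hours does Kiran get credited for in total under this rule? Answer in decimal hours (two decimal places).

Fri: 10:41 AM–4:10 PM = 5 h 29 min → rounds to 5 h 30 min
Sat: 8:32 AM–5:07 PM = 8 h 35 min − 30 min = 8 h 5 min → rounds to 8 h 6 min
Total credited: 13 h 36 min.

13.60 hours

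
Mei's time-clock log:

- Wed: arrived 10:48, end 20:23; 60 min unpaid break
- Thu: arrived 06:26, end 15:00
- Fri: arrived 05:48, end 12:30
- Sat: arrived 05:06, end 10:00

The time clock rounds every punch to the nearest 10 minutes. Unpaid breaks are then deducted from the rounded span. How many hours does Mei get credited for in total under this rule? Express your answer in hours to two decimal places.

Wed: in 10:48→10:50, out 20:23→20:20; 9 h 30 min − 60 min = 8 h 30 min
Thu: in 06:26→06:30, out 15:00→15:00; 8 h 30 min
Fri: in 05:48→05:50, out 12:30→12:30; 6 h 40 min
Sat: in 05:06→05:10, out 10:00→10:00; 4 h 50 min
Total credited: 28 h 30 min.

28.50 hours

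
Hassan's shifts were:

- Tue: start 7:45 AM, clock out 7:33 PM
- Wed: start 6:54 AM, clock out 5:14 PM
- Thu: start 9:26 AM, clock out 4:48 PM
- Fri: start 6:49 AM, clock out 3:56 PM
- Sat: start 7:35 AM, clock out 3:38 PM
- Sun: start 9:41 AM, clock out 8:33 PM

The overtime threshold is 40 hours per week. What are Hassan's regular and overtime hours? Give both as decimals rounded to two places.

Tue: 7:45 AM–7:33 PM = 11 h 48 min
Wed: 6:54 AM–5:14 PM = 10 h 20 min
Thu: 9:26 AM–4:48 PM = 7 h 22 min
Fri: 6:49 AM–3:56 PM = 9 h 7 min
Sat: 7:35 AM–3:38 PM = 8 h 3 min
Sun: 9:41 AM–8:33 PM = 10 h 52 min
Total worked: 57 h 32 min = 57.53 h.
Threshold 40 h → overtime 17 h 32 min, regular 40 h 0 min.

Regular 40.00 hours, overtime 17.53 hours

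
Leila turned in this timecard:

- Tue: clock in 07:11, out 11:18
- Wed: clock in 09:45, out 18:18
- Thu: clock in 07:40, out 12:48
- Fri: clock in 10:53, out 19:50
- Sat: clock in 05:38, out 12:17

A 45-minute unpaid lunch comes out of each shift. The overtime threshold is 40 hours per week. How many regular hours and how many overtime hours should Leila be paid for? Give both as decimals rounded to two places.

Tue: 07:11–11:18 = 4 h 7 min; less 45 min break → 3 h 22 min
Wed: 09:45–18:18 = 8 h 33 min; less 45 min break → 7 h 48 min
Thu: 07:40–12:48 = 5 h 8 min; less 45 min break → 4 h 23 min
Fri: 10:53–19:50 = 8 h 57 min; less 45 min break → 8 h 12 min
Sat: 05:38–12:17 = 6 h 39 min; less 45 min break → 5 h 54 min
Total worked: 29 h 39 min = 29.65 h.
Threshold 40 h → overtime 0 h 0 min, regular 29 h 39 min.

Regular 29.65 hours, overtime 0.00 hours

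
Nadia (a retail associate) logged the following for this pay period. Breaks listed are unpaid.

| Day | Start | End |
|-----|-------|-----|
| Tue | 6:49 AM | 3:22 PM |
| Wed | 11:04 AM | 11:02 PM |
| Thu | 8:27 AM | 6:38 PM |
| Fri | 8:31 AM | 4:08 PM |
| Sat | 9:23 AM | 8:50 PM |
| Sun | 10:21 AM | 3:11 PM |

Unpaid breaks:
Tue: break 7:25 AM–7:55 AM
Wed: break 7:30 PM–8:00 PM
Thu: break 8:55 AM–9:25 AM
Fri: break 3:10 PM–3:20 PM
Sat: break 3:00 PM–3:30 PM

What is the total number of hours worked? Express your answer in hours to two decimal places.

52.43 hours

Tue: 6:49 AM–3:22 PM = 8 h 33 min; less 30 min break → 8 h 3 min
Wed: 11:04 AM–11:02 PM = 11 h 58 min; less 30 min break → 11 h 28 min
Thu: 8:27 AM–6:38 PM = 10 h 11 min; less 30 min break → 9 h 41 min
Fri: 8:31 AM–4:08 PM = 7 h 37 min; less 10 min break → 7 h 27 min
Sat: 9:23 AM–8:50 PM = 11 h 27 min; less 30 min break → 10 h 57 min
Sun: 10:21 AM–3:11 PM = 4 h 50 min
Total: 8 h 3 min + 11 h 28 min + 9 h 41 min + 7 h 27 min + 10 h 57 min + 4 h 50 min = 52 h 26 min.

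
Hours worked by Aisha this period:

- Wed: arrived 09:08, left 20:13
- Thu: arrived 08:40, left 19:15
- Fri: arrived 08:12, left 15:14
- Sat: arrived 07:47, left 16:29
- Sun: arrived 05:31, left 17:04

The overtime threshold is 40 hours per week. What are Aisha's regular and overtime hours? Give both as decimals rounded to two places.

Regular 40.00 hours, overtime 8.95 hours

Wed: 09:08–20:13 = 11 h 5 min
Thu: 08:40–19:15 = 10 h 35 min
Fri: 08:12–15:14 = 7 h 2 min
Sat: 07:47–16:29 = 8 h 42 min
Sun: 05:31–17:04 = 11 h 33 min
Total worked: 48 h 57 min = 48.95 h.
Threshold 40 h → overtime 8 h 57 min, regular 40 h 0 min.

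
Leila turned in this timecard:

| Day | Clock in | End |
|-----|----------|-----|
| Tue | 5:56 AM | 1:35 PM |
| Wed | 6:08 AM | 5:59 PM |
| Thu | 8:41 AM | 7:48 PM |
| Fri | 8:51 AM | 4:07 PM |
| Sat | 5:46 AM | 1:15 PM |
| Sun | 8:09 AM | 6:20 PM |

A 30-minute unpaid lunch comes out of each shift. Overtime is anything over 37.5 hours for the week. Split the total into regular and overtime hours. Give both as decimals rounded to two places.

Regular 37.50 hours, overtime 15.05 hours

Tue: 5:56 AM–1:35 PM = 7 h 39 min; less 30 min break → 7 h 9 min
Wed: 6:08 AM–5:59 PM = 11 h 51 min; less 30 min break → 11 h 21 min
Thu: 8:41 AM–7:48 PM = 11 h 7 min; less 30 min break → 10 h 37 min
Fri: 8:51 AM–4:07 PM = 7 h 16 min; less 30 min break → 6 h 46 min
Sat: 5:46 AM–1:15 PM = 7 h 29 min; less 30 min break → 6 h 59 min
Sun: 8:09 AM–6:20 PM = 10 h 11 min; less 30 min break → 9 h 41 min
Total worked: 52 h 33 min = 52.55 h.
Threshold 37.5 h → overtime 15 h 3 min, regular 37 h 30 min.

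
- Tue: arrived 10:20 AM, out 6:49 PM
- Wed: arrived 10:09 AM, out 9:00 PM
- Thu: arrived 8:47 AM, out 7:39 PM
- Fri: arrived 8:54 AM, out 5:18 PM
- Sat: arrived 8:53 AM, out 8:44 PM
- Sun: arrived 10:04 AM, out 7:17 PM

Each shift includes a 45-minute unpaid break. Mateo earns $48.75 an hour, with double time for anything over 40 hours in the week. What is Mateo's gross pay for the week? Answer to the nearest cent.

$3428.75

Tue: 10:20 AM–6:49 PM = 8 h 29 min; less 45 min break → 7 h 44 min
Wed: 10:09 AM–9:00 PM = 10 h 51 min; less 45 min break → 10 h 6 min
Thu: 8:47 AM–7:39 PM = 10 h 52 min; less 45 min break → 10 h 7 min
Fri: 8:54 AM–5:18 PM = 8 h 24 min; less 45 min break → 7 h 39 min
Sat: 8:53 AM–8:44 PM = 11 h 51 min; less 45 min break → 11 h 6 min
Sun: 10:04 AM–7:17 PM = 9 h 13 min; less 45 min break → 8 h 28 min
Total worked: 55 h 10 min = 3310 min.
Regular 40 h 0 min = 2400 min at $48.75/h; overtime 15 h 10 min = 910 min at $97.50/h.
Pay = (2400 × $48.75 + 910 × $97.50) ÷ 60 = $3428.75.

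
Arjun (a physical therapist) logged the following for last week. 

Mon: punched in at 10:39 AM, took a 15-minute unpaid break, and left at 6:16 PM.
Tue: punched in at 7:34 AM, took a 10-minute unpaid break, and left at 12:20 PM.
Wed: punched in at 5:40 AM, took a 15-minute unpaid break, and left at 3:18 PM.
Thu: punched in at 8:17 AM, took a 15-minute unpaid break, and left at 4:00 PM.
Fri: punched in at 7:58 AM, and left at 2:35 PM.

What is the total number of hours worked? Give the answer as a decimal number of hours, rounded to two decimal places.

Mon: 10:39 AM–6:16 PM = 7 h 37 min; less 15 min break → 7 h 22 min
Tue: 7:34 AM–12:20 PM = 4 h 46 min; less 10 min break → 4 h 36 min
Wed: 5:40 AM–3:18 PM = 9 h 38 min; less 15 min break → 9 h 23 min
Thu: 8:17 AM–4:00 PM = 7 h 43 min; less 15 min break → 7 h 28 min
Fri: 7:58 AM–2:35 PM = 6 h 37 min
Total: 7 h 22 min + 4 h 36 min + 9 h 23 min + 7 h 28 min + 6 h 37 min = 35 h 26 min.

35.43 hours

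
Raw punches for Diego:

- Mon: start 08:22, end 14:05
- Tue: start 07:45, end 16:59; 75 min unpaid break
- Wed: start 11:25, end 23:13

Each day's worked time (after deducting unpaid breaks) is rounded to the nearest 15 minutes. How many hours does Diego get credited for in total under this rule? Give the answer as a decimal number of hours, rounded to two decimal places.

25.50 hours

Mon: 08:22–14:05 = 5 h 43 min → rounds to 5 h 45 min
Tue: 07:45–16:59 = 9 h 14 min − 75 min = 7 h 59 min → rounds to 8 h 0 min
Wed: 11:25–23:13 = 11 h 48 min → rounds to 11 h 45 min
Total credited: 25 h 30 min.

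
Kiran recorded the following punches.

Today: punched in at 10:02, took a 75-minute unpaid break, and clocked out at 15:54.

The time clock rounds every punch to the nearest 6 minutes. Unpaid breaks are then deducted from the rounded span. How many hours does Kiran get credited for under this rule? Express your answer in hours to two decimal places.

Today: in 10:02→10:00, out 15:54→15:54; 5 h 54 min − 75 min = 4 h 39 min

4.65 hours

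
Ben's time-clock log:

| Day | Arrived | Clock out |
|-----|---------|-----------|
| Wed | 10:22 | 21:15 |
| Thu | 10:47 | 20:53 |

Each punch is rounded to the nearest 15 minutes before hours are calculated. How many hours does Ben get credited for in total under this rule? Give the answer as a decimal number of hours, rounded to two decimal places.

21.25 hours

Wed: in 10:22→10:15, out 21:15→21:15; 11 h 0 min
Thu: in 10:47→10:45, out 20:53→21:00; 10 h 15 min
Total credited: 21 h 15 min.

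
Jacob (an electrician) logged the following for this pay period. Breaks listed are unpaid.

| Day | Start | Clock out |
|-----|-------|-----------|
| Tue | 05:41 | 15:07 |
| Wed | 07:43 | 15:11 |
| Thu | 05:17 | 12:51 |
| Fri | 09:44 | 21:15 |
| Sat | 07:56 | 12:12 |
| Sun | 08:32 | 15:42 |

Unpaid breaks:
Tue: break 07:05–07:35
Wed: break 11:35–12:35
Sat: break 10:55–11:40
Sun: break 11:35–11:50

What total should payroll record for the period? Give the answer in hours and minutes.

44 h 55 min

Tue: 05:41–15:07 = 9 h 26 min; less 30 min break → 8 h 56 min
Wed: 07:43–15:11 = 7 h 28 min; less 60 min break → 6 h 28 min
Thu: 05:17–12:51 = 7 h 34 min
Fri: 09:44–21:15 = 11 h 31 min
Sat: 07:56–12:12 = 4 h 16 min; less 45 min break → 3 h 31 min
Sun: 08:32–15:42 = 7 h 10 min; less 15 min break → 6 h 55 min
Total: 8 h 56 min + 6 h 28 min + 7 h 34 min + 11 h 31 min + 3 h 31 min + 6 h 55 min = 44 h 55 min.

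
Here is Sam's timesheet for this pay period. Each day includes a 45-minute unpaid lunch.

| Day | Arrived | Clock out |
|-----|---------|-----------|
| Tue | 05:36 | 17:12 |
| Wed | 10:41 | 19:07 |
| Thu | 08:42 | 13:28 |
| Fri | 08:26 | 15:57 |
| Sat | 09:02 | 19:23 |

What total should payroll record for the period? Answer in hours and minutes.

Tue: 05:36–17:12 = 11 h 36 min; less 45 min break → 10 h 51 min
Wed: 10:41–19:07 = 8 h 26 min; less 45 min break → 7 h 41 min
Thu: 08:42–13:28 = 4 h 46 min; less 45 min break → 4 h 1 min
Fri: 08:26–15:57 = 7 h 31 min; less 45 min break → 6 h 46 min
Sat: 09:02–19:23 = 10 h 21 min; less 45 min break → 9 h 36 min
Total: 10 h 51 min + 7 h 41 min + 4 h 1 min + 6 h 46 min + 9 h 36 min = 38 h 55 min.

38 h 55 min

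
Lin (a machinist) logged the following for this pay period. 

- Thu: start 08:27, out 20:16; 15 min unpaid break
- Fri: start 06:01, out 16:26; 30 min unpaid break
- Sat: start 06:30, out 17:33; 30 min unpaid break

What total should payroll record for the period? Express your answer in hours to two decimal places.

Thu: 08:27–20:16 = 11 h 49 min; less 15 min break → 11 h 34 min
Fri: 06:01–16:26 = 10 h 25 min; less 30 min break → 9 h 55 min
Sat: 06:30–17:33 = 11 h 3 min; less 30 min break → 10 h 33 min
Total: 11 h 34 min + 9 h 55 min + 10 h 33 min = 32 h 2 min.

32.03 hours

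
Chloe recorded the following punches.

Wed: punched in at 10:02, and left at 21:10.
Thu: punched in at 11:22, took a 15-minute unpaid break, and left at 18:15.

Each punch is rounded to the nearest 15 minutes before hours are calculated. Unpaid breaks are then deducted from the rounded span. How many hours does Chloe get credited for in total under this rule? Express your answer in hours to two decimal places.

18.00 hours

Wed: in 10:02→10:00, out 21:10→21:15; 11 h 15 min
Thu: in 11:22→11:15, out 18:15→18:15; 7 h 0 min − 15 min = 6 h 45 min
Total credited: 18 h 0 min.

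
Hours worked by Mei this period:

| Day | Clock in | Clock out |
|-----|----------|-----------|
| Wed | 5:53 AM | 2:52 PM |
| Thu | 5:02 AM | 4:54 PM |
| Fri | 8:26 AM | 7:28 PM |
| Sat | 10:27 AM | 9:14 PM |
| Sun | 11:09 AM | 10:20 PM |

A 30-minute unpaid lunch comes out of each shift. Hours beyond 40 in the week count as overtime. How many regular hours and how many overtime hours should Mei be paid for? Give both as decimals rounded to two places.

Wed: 5:53 AM–2:52 PM = 8 h 59 min; less 30 min break → 8 h 29 min
Thu: 5:02 AM–4:54 PM = 11 h 52 min; less 30 min break → 11 h 22 min
Fri: 8:26 AM–7:28 PM = 11 h 2 min; less 30 min break → 10 h 32 min
Sat: 10:27 AM–9:14 PM = 10 h 47 min; less 30 min break → 10 h 17 min
Sun: 11:09 AM–10:20 PM = 11 h 11 min; less 30 min break → 10 h 41 min
Total worked: 51 h 21 min = 51.35 h.
Threshold 40 h → overtime 11 h 21 min, regular 40 h 0 min.

Regular 40.00 hours, overtime 11.35 hours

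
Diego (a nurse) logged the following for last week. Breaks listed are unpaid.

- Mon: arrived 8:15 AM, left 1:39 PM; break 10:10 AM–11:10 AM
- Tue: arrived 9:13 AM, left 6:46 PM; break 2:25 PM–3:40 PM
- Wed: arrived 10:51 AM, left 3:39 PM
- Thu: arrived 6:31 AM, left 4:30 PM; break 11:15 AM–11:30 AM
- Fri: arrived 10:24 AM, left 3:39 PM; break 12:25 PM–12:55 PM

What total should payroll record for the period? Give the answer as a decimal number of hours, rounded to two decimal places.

31.98 hours

Mon: 8:15 AM–1:39 PM = 5 h 24 min; less 60 min break → 4 h 24 min
Tue: 9:13 AM–6:46 PM = 9 h 33 min; less 75 min break → 8 h 18 min
Wed: 10:51 AM–3:39 PM = 4 h 48 min
Thu: 6:31 AM–4:30 PM = 9 h 59 min; less 15 min break → 9 h 44 min
Fri: 10:24 AM–3:39 PM = 5 h 15 min; less 30 min break → 4 h 45 min
Total: 4 h 24 min + 8 h 18 min + 4 h 48 min + 9 h 44 min + 4 h 45 min = 31 h 59 min.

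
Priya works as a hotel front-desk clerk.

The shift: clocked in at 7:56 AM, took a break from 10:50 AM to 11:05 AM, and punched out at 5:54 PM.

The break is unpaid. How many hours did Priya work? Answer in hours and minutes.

The shift: 7:56 AM–5:54 PM = 9 h 58 min; less 15 min break → 9 h 43 min

9 h 43 min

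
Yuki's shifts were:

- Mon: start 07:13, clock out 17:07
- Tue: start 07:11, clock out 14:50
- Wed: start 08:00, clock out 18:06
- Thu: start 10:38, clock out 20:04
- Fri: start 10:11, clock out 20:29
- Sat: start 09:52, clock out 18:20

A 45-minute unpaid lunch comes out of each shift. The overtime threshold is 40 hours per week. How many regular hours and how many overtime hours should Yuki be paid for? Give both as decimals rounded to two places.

Mon: 07:13–17:07 = 9 h 54 min; less 45 min break → 9 h 9 min
Tue: 07:11–14:50 = 7 h 39 min; less 45 min break → 6 h 54 min
Wed: 08:00–18:06 = 10 h 6 min; less 45 min break → 9 h 21 min
Thu: 10:38–20:04 = 9 h 26 min; less 45 min break → 8 h 41 min
Fri: 10:11–20:29 = 10 h 18 min; less 45 min break → 9 h 33 min
Sat: 09:52–18:20 = 8 h 28 min; less 45 min break → 7 h 43 min
Total worked: 51 h 21 min = 51.35 h.
Threshold 40 h → overtime 11 h 21 min, regular 40 h 0 min.

Regular 40.00 hours, overtime 11.35 hours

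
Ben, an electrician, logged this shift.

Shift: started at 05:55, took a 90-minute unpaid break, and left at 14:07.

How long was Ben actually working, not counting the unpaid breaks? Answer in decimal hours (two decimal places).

Shift: 05:55–14:07 = 8 h 12 min; less 90 min break → 6 h 42 min

6.70 hours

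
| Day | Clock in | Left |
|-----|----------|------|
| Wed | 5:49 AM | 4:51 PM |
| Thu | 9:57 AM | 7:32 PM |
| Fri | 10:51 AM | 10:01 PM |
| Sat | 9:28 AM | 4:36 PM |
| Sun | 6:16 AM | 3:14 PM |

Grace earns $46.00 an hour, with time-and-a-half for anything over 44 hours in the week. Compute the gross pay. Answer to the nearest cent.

$2291.95

Wed: 5:49 AM–4:51 PM = 11 h 2 min
Thu: 9:57 AM–7:32 PM = 9 h 35 min
Fri: 10:51 AM–10:01 PM = 11 h 10 min
Sat: 9:28 AM–4:36 PM = 7 h 8 min
Sun: 6:16 AM–3:14 PM = 8 h 58 min
Total worked: 47 h 53 min = 2873 min.
Regular 44 h 0 min = 2640 min at $46.00/h; overtime 3 h 53 min = 233 min at $69.00/h.
Pay = (2640 × $46.00 + 233 × $69.00) ÷ 60 = $2291.95.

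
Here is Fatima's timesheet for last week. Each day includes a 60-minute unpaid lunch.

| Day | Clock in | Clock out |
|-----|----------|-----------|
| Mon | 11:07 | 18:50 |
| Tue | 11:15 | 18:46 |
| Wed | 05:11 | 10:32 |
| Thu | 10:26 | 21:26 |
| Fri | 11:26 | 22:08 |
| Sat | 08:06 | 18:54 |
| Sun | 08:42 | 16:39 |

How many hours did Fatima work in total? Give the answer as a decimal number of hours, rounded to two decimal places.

54.03 hours

Mon: 11:07–18:50 = 7 h 43 min; less 60 min break → 6 h 43 min
Tue: 11:15–18:46 = 7 h 31 min; less 60 min break → 6 h 31 min
Wed: 05:11–10:32 = 5 h 21 min; less 60 min break → 4 h 21 min
Thu: 10:26–21:26 = 11 h 0 min; less 60 min break → 10 h 0 min
Fri: 11:26–22:08 = 10 h 42 min; less 60 min break → 9 h 42 min
Sat: 08:06–18:54 = 10 h 48 min; less 60 min break → 9 h 48 min
Sun: 08:42–16:39 = 7 h 57 min; less 60 min break → 6 h 57 min
Total: 6 h 43 min + 6 h 31 min + 4 h 21 min + 10 h 0 min + 9 h 42 min + 9 h 48 min + 6 h 57 min = 54 h 2 min.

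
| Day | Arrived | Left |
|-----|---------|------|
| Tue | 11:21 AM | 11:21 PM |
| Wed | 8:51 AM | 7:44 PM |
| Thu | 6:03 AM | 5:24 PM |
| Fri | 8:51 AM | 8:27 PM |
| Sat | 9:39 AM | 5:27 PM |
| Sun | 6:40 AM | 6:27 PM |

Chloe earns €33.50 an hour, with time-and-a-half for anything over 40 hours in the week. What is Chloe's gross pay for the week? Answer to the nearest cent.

€2617.19

Tue: 11:21 AM–11:21 PM = 12 h 0 min
Wed: 8:51 AM–7:44 PM = 10 h 53 min
Thu: 6:03 AM–5:24 PM = 11 h 21 min
Fri: 8:51 AM–8:27 PM = 11 h 36 min
Sat: 9:39 AM–5:27 PM = 7 h 48 min
Sun: 6:40 AM–6:27 PM = 11 h 47 min
Total worked: 65 h 25 min = 3925 min.
Regular 40 h 0 min = 2400 min at €33.50/h; overtime 25 h 25 min = 1525 min at €50.25/h.
Pay = (2400 × €33.50 + 1525 × €50.25) ÷ 60 = €2617.19.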